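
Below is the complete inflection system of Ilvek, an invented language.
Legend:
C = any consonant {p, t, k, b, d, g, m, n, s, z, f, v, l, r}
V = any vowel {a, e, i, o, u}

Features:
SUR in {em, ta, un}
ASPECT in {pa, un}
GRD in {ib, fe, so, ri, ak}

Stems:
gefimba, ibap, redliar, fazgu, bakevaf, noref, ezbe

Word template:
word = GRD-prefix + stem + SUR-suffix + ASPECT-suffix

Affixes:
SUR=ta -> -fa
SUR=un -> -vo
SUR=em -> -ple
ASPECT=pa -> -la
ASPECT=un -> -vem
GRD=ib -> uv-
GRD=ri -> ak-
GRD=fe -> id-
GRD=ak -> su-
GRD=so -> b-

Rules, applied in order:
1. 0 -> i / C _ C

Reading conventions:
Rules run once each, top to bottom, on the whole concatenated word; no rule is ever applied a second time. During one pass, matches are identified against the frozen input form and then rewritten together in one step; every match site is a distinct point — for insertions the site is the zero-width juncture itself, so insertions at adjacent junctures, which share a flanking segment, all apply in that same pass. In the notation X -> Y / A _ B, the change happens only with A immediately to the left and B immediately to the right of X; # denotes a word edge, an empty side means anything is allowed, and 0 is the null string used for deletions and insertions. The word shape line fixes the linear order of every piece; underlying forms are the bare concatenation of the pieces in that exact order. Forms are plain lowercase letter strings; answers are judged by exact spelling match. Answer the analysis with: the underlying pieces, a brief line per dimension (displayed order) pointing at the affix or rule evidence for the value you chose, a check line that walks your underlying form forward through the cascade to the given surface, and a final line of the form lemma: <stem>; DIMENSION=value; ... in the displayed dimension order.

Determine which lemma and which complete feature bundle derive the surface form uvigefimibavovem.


underlying: uv-gefimba-vo-vem
SUR=un - signalled by the affix -vo
ASPECT=un - signalled by the affix -vem
GRD=ib - signalled by the affix uv-
check: uvgefimbavovem -> uvigefimibavovem
lemma: gefimba; SUR=un; ASPECT=un; GRD=ib


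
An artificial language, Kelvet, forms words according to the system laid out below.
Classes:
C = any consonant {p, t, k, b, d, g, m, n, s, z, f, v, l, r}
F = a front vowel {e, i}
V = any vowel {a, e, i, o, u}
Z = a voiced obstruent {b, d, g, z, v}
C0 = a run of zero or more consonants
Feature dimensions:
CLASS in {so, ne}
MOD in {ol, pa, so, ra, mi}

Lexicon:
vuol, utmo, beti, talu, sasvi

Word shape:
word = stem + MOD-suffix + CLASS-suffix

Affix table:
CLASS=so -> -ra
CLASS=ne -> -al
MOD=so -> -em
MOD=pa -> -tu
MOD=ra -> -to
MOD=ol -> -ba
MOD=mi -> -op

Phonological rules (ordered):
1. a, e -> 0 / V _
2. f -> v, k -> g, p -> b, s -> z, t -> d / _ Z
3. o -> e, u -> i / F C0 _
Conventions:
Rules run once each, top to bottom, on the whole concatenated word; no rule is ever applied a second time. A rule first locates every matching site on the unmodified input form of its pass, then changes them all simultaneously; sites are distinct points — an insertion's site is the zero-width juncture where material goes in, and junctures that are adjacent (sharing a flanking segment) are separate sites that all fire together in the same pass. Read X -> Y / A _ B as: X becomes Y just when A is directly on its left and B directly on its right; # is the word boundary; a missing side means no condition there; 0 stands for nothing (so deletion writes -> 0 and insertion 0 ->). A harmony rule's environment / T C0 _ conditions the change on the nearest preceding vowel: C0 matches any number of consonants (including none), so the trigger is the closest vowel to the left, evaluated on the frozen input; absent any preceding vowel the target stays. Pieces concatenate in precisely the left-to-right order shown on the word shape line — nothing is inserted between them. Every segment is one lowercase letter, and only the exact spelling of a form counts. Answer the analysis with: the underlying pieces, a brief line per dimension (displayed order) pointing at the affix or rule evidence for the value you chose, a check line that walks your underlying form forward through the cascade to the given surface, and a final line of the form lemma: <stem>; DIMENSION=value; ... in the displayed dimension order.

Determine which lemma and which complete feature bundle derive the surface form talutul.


underlying: talu-tu-al
CLASS=ne - signalled by the affix -al
MOD=pa - signalled by the affix -tu
check: talutual -> talutul -> talutul -> talutul
lemma: talu; CLASS=ne; MOD=pa


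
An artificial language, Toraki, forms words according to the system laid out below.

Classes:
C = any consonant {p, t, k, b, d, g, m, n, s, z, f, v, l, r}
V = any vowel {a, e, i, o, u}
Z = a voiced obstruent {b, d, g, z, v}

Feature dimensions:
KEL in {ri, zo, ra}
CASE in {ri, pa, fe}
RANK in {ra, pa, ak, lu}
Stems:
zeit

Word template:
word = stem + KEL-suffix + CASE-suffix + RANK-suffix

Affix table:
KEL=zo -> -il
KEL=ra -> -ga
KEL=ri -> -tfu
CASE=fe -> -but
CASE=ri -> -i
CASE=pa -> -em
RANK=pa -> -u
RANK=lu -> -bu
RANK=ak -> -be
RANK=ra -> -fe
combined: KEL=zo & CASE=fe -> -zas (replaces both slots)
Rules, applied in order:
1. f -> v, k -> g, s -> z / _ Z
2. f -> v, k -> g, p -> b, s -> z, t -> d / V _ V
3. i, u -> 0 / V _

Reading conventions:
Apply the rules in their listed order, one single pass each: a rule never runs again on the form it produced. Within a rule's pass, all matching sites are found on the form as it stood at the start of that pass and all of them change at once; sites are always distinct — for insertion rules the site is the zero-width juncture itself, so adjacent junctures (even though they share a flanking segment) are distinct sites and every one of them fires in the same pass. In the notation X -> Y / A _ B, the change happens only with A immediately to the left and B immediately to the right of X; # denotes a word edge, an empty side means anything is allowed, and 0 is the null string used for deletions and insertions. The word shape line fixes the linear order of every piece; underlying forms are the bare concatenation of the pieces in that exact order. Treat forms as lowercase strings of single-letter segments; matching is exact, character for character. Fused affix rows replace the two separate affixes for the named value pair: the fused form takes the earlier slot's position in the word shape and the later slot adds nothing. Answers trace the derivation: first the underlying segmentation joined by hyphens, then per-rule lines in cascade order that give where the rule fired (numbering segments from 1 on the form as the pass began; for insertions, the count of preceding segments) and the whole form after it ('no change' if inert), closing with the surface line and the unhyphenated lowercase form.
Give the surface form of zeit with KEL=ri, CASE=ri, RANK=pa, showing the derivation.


underlying: zeit-tfu-i-u
1. f -> v, k -> g, s -> z / _ Z: no change
2. f -> v, k -> g, p -> b, s -> z, t -> d / V _ V: no change
3. i, u -> 0 / V _: fires at position(s) 3, 8, 9: zettfu
surface: zettfu


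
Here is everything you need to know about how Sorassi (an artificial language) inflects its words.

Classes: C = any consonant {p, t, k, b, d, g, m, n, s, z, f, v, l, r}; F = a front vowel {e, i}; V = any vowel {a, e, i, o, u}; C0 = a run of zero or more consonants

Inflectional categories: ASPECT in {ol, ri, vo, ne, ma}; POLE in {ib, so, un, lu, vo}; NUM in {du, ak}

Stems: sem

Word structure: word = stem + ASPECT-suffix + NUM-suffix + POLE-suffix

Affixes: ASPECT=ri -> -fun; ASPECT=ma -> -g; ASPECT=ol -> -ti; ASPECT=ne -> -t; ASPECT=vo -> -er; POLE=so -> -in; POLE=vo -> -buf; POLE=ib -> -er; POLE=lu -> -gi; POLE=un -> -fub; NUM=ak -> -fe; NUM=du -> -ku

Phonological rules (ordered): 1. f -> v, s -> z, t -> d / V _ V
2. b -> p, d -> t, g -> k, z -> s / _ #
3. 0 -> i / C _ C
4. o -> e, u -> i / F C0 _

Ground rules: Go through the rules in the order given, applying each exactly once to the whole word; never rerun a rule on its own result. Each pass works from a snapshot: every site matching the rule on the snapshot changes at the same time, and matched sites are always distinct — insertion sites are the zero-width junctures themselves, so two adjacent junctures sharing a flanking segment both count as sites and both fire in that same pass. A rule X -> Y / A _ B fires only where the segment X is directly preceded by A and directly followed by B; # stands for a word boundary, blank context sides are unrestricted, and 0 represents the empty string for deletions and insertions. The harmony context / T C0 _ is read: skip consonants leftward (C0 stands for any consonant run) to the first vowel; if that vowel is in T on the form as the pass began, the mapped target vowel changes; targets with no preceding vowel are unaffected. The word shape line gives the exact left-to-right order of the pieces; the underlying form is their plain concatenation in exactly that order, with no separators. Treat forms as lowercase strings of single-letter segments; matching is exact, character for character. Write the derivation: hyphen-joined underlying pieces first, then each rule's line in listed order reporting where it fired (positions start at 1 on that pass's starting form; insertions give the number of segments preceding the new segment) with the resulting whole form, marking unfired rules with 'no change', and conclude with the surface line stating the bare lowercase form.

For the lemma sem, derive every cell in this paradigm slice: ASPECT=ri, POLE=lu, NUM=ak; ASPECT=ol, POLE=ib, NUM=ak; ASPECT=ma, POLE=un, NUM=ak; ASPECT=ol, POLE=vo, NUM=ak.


cell ASPECT=ri, POLE=lu, NUM=ak:
underlying: sem-fun-fe-gi
1. f -> v, s -> z, t -> d / V _ V: no change
2. b -> p, d -> t, g -> k, z -> s / _ #: no change
3. 0 -> i / C _ C: inserts after position(s) 3, 6: semifunifegi
4. o -> e, u -> i / F C0 _: fires at position(s) 6: semifinifegi
surface: semifinifegi

cell ASPECT=ol, POLE=ib, NUM=ak:
underlying: sem-ti-fe-er
1. f -> v, s -> z, t -> d / V _ V: fires at position(s) 6: semtiveer
2. b -> p, d -> t, g -> k, z -> s / _ #: no change
3. 0 -> i / C _ C: inserts after position(s) 3: semitiveer
4. o -> e, u -> i / F C0 _: no change
surface: semitiveer

cell ASPECT=ma, POLE=un, NUM=ak:
underlying: sem-g-fe-fub
1. f -> v, s -> z, t -> d / V _ V: fires at position(s) 7: semgfevub
2. b -> p, d -> t, g -> k, z -> s / _ #: fires at position(s) 9: semgfevup
3. 0 -> i / C _ C: inserts after position(s) 3, 4: semigifevup
4. o -> e, u -> i / F C0 _: fires at position(s) 10: semigifevip
surface: semigifevip

cell ASPECT=ol, POLE=vo, NUM=ak:
underlying: sem-ti-fe-buf
1. f -> v, s -> z, t -> d / V _ V: fires at position(s) 6: semtivebuf
2. b -> p, d -> t, g -> k, z -> s / _ #: no change
3. 0 -> i / C _ C: inserts after position(s) 3: semitivebuf
4. o -> e, u -> i / F C0 _: fires at position(s) 10: semitivebif
surface: semitivebif


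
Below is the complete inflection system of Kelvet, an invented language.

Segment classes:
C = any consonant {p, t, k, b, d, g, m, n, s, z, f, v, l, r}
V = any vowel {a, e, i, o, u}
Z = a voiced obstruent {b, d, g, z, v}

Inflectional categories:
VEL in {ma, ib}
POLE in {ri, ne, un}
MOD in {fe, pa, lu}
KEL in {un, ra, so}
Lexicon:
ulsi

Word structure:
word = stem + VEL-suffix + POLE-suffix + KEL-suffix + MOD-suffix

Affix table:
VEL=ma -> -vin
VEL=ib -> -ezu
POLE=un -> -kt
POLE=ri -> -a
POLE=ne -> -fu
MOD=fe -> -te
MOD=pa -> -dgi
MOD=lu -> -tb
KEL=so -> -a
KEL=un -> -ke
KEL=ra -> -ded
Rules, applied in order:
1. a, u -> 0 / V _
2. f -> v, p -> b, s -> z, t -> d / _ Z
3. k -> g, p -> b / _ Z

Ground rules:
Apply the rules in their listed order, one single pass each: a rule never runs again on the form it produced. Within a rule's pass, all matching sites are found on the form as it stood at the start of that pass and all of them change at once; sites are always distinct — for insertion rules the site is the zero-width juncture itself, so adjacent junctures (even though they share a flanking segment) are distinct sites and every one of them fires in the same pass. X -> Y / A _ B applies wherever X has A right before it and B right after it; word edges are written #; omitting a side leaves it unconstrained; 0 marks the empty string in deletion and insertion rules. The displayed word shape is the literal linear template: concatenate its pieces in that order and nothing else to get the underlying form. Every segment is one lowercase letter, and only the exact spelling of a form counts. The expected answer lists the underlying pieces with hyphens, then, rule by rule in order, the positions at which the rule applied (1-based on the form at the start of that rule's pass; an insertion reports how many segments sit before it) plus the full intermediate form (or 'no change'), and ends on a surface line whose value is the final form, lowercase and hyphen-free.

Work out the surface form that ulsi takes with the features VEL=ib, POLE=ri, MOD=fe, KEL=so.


underlying: ulsi-ezu-a-a-te
1. a, u -> 0 / V _: fires at position(s) 8, 9: ulsiezute
2. f -> v, p -> b, s -> z, t -> d / _ Z: no change
3. k -> g, p -> b / _ Z: no change
surface: ulsiezute


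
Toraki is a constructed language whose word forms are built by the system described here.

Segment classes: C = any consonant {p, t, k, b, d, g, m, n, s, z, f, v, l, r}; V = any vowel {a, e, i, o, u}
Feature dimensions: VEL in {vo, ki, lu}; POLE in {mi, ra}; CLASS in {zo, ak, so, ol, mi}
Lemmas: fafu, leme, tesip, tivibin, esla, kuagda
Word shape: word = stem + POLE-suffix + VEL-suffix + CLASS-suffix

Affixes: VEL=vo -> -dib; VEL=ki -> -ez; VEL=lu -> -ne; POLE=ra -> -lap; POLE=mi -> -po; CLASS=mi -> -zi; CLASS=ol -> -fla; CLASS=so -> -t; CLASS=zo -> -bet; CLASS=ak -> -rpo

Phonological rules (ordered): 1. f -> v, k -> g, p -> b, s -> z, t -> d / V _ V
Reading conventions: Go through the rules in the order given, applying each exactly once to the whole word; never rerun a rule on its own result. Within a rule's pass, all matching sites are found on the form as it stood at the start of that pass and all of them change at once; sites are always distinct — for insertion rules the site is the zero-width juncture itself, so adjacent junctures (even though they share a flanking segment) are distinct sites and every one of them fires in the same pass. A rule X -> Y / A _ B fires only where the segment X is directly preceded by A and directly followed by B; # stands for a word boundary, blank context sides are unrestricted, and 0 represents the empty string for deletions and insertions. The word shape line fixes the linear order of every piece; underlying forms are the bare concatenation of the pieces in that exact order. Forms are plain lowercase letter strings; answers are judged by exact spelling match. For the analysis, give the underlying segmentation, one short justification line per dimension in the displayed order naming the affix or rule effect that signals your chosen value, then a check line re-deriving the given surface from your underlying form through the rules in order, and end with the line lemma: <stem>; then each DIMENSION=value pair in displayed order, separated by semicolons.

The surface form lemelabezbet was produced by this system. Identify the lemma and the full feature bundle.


underlying: leme-lap-ez-bet
VEL=ki - signalled by the affix -ez
POLE=ra - signalled by the affix -lap
CLASS=zo - signalled by the affix -bet
check: lemelapezbet -> lemelabezbet
lemma: leme; VEL=ki; POLE=ra; CLASS=zo


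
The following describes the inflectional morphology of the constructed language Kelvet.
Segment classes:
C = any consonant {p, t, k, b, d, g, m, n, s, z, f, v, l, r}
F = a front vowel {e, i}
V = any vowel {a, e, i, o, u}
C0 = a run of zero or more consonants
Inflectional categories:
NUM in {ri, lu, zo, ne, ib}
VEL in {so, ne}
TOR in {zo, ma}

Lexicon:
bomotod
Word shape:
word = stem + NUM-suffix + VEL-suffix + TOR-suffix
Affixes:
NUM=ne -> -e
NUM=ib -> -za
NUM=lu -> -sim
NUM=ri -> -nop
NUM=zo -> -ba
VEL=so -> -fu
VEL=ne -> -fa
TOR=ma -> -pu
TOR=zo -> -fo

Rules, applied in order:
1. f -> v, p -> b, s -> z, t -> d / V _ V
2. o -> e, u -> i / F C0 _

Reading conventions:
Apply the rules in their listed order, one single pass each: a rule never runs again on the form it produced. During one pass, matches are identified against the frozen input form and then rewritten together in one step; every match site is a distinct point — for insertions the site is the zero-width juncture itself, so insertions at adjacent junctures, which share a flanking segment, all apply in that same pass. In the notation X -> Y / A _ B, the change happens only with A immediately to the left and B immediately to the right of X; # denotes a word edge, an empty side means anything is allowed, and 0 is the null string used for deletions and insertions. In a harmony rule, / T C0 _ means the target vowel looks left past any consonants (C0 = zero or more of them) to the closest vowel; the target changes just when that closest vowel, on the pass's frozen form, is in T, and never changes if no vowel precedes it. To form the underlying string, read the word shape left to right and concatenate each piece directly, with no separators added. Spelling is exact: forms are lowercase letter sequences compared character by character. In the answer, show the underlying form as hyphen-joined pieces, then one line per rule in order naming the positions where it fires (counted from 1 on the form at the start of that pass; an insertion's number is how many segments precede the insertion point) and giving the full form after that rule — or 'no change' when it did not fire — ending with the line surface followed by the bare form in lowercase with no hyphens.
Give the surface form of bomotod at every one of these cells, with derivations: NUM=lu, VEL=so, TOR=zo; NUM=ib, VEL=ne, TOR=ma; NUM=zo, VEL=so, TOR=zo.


cell NUM=lu, VEL=so, TOR=zo:
underlying: bomotod-sim-fu-fo
1. f -> v, p -> b, s -> z, t -> d / V _ V: fires at position(s) 5, 13: bomododsimfuvo
2. o -> e, u -> i / F C0 _: fires at position(s) 12: bomododsimfivo
surface: bomododsimfivo

cell NUM=ib, VEL=ne, TOR=ma:
underlying: bomotod-za-fa-pu
1. f -> v, p -> b, s -> z, t -> d / V _ V: fires at position(s) 5, 10, 12: bomododzavabu
2. o -> e, u -> i / F C0 _: no change
surface: bomododzavabu

cell NUM=zo, VEL=so, TOR=zo:
underlying: bomotod-ba-fu-fo
1. f -> v, p -> b, s -> z, t -> d / V _ V: fires at position(s) 5, 10, 12: bomododbavuvo
2. o -> e, u -> i / F C0 _: no change
surface: bomododbavuvo


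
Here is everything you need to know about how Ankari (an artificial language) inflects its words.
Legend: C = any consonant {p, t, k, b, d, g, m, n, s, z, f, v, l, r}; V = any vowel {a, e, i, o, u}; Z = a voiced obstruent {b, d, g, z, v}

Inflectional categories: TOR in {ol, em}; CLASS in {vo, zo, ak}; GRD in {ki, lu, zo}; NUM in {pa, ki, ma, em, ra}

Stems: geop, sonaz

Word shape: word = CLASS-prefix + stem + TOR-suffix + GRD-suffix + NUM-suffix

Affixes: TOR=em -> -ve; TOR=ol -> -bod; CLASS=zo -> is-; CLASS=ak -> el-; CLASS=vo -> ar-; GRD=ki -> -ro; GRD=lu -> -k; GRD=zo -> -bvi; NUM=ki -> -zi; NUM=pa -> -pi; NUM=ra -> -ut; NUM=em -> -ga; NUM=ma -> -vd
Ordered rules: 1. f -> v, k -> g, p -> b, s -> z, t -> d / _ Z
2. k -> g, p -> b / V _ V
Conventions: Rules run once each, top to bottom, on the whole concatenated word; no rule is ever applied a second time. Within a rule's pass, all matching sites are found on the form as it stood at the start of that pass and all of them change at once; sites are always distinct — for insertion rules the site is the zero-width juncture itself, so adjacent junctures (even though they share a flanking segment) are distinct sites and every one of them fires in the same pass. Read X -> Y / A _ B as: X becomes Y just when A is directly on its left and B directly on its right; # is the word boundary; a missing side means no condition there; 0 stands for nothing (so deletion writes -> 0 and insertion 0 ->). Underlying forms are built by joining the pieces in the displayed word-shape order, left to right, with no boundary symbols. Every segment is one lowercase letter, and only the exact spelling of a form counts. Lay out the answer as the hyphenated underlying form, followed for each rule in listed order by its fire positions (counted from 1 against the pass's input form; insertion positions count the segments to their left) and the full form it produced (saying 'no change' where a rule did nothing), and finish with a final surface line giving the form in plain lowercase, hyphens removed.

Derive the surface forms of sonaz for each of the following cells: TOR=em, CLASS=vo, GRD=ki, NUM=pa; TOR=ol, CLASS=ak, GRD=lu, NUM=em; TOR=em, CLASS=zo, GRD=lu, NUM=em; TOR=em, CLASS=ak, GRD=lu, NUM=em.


cell TOR=em, CLASS=vo, GRD=ki, NUM=pa:
underlying: ar-sonaz-ve-ro-pi
1. f -> v, k -> g, p -> b, s -> z, t -> d / _ Z: no change
2. k -> g, p -> b / V _ V: fires at position(s) 12: arsonazverobi
surface: arsonazverobi

cell TOR=ol, CLASS=ak, GRD=lu, NUM=em:
underlying: el-sonaz-bod-k-ga
1. f -> v, k -> g, p -> b, s -> z, t -> d / _ Z: fires at position(s) 11: elsonazbodgga
2. k -> g, p -> b / V _ V: no change
surface: elsonazbodgga

cell TOR=em, CLASS=zo, GRD=lu, NUM=em:
underlying: is-sonaz-ve-k-ga
1. f -> v, k -> g, p -> b, s -> z, t -> d / _ Z: fires at position(s) 10: issonazvegga
2. k -> g, p -> b / V _ V: no change
surface: issonazvegga

cell TOR=em, CLASS=ak, GRD=lu, NUM=em:
underlying: el-sonaz-ve-k-ga
1. f -> v, k -> g, p -> b, s -> z, t -> d / _ Z: fires at position(s) 10: elsonazvegga
2. k -> g, p -> b / V _ V: no change
surface: elsonazvegga


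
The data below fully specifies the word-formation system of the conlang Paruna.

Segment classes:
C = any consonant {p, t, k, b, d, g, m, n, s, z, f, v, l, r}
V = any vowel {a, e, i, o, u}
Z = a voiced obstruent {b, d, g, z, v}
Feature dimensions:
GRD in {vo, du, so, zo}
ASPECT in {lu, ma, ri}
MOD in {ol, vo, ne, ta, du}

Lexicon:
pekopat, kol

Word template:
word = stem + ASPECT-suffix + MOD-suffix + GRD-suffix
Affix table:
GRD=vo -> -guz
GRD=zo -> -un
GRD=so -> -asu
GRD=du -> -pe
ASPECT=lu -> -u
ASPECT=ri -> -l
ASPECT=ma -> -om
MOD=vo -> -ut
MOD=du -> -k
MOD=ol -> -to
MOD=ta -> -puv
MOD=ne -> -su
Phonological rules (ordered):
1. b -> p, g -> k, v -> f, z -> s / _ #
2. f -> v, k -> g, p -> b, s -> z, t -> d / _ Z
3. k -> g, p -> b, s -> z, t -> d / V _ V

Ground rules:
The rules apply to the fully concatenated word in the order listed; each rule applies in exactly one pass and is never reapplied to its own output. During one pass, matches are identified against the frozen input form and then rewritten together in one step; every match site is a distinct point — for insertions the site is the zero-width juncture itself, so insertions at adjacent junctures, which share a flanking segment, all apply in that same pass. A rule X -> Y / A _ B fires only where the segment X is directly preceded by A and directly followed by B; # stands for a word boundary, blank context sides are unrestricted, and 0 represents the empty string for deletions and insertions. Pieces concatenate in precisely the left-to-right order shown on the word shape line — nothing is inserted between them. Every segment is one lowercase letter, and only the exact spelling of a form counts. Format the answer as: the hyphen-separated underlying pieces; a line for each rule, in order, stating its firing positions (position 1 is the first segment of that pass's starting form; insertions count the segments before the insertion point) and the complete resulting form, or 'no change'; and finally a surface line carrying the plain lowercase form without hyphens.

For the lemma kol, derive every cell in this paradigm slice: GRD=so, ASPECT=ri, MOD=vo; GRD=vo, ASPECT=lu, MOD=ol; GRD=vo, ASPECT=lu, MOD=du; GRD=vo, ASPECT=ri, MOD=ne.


cell GRD=so, ASPECT=ri, MOD=vo:
underlying: kol-l-ut-asu
1. b -> p, g -> k, v -> f, z -> s / _ #: no change
2. f -> v, k -> g, p -> b, s -> z, t -> d / _ Z: no change
3. k -> g, p -> b, s -> z, t -> d / V _ V: fires at position(s) 6, 8: kolludazu
surface: kolludazu

cell GRD=vo, ASPECT=lu, MOD=ol:
underlying: kol-u-to-guz
1. b -> p, g -> k, v -> f, z -> s / _ #: fires at position(s) 9: kolutogus
2. f -> v, k -> g, p -> b, s -> z, t -> d / _ Z: no change
3. k -> g, p -> b, s -> z, t -> d / V _ V: fires at position(s) 5: koludogus
surface: koludogus

cell GRD=vo, ASPECT=lu, MOD=du:
underlying: kol-u-k-guz
1. b -> p, g -> k, v -> f, z -> s / _ #: fires at position(s) 8: kolukgus
2. f -> v, k -> g, p -> b, s -> z, t -> d / _ Z: fires at position(s) 5: koluggus
3. k -> g, p -> b, s -> z, t -> d / V _ V: no change
surface: koluggus

cell GRD=vo, ASPECT=ri, MOD=ne:
underlying: kol-l-su-guz
1. b -> p, g -> k, v -> f, z -> s / _ #: fires at position(s) 9: kollsugus
2. f -> v, k -> g, p -> b, s -> z, t -> d / _ Z: no change
3. k -> g, p -> b, s -> z, t -> d / V _ V: no change
surface: kollsugus


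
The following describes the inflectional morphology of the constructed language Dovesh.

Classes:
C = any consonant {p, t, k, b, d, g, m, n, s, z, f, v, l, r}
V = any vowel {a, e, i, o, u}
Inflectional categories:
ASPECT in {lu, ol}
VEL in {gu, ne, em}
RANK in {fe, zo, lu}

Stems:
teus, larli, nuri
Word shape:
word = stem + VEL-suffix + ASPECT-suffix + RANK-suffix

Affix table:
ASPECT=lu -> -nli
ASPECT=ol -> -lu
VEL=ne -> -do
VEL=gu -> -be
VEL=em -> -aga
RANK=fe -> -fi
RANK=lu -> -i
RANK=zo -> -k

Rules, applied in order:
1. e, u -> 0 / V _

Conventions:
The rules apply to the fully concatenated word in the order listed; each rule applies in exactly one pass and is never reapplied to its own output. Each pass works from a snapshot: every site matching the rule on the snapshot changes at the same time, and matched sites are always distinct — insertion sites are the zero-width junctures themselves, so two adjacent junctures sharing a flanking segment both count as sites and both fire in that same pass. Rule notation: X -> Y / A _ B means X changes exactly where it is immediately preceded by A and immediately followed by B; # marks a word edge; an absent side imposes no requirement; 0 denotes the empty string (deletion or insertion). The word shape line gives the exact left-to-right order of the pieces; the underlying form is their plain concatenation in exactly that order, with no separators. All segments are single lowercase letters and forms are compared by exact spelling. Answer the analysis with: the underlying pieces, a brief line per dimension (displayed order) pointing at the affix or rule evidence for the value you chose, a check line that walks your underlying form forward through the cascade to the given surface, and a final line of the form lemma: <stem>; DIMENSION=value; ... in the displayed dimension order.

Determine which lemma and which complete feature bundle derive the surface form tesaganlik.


underlying: teus-aga-nli-k
ASPECT=lu - signalled by the affix -nli
VEL=em - signalled by the affix -aga
RANK=zo - signalled by the affix -k
check: teusaganlik -> tesaganlik
lemma: teus; ASPECT=lu; VEL=em; RANK=zo


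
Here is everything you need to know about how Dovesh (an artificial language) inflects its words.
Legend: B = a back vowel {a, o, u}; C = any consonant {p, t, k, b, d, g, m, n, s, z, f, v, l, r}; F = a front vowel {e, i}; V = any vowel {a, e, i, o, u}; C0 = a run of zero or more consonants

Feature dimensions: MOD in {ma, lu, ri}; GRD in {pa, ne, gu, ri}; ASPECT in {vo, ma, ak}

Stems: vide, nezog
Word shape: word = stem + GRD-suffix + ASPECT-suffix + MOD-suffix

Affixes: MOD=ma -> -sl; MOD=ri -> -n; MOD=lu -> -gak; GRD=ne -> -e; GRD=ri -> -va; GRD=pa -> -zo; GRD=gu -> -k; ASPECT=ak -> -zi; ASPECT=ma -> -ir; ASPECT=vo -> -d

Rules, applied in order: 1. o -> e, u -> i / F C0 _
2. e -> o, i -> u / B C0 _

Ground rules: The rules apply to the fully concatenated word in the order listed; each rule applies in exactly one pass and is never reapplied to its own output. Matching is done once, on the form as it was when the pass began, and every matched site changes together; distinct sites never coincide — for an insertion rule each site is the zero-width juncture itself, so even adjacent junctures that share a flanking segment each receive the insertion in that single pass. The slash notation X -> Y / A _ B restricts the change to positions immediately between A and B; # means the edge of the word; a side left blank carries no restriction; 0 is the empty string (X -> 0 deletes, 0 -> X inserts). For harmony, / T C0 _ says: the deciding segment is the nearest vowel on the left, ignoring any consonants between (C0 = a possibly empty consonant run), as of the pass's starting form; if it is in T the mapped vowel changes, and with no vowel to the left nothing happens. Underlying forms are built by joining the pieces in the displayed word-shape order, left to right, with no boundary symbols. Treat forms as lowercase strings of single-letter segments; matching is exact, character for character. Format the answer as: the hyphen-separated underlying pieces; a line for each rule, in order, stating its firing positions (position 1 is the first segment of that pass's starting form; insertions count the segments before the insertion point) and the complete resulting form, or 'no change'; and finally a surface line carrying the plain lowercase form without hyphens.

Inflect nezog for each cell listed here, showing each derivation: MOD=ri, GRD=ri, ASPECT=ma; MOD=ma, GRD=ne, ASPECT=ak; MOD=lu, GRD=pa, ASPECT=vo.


cell MOD=ri, GRD=ri, ASPECT=ma:
underlying: nezog-va-ir-n
1. o -> e, u -> i / F C0 _: fires at position(s) 4: nezegvairn
2. e -> o, i -> u / B C0 _: fires at position(s) 8: nezegvaurn
surface: nezegvaurn

cell MOD=ma, GRD=ne, ASPECT=ak:
underlying: nezog-e-zi-sl
1. o -> e, u -> i / F C0 _: fires at position(s) 4: nezegezisl
2. e -> o, i -> u / B C0 _: no change
surface: nezegezisl

cell MOD=lu, GRD=pa, ASPECT=vo:
underlying: nezog-zo-d-gak
1. o -> e, u -> i / F C0 _: fires at position(s) 4: nezegzodgak
2. e -> o, i -> u / B C0 _: no change
surface: nezegzodgak


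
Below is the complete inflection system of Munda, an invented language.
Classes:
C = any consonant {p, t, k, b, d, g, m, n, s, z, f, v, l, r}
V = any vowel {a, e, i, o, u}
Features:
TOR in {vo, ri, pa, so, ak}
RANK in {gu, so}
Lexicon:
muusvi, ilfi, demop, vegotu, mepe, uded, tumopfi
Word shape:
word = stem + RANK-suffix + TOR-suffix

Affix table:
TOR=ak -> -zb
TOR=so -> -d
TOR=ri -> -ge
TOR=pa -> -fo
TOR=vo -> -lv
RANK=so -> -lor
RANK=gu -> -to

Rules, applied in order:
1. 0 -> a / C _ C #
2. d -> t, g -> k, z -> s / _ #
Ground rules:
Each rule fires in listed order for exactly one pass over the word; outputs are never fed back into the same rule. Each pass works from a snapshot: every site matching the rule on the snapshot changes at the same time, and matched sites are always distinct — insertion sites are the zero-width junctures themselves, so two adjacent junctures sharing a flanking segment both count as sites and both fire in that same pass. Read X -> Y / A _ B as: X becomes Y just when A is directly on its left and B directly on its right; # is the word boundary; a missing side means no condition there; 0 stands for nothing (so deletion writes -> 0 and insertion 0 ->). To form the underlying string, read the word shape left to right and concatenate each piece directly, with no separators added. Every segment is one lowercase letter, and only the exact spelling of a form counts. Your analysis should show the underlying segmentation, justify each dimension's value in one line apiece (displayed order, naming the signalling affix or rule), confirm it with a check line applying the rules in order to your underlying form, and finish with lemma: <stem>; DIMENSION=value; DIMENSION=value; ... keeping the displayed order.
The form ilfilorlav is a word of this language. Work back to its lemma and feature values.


underlying: ilfi-lor-lv
TOR=vo - signalled by the affix -lv
RANK=so - signalled by the affix -lor
check: ilfilorlv -> ilfilorlav -> ilfilorlav
lemma: ilfi; TOR=vo; RANK=so


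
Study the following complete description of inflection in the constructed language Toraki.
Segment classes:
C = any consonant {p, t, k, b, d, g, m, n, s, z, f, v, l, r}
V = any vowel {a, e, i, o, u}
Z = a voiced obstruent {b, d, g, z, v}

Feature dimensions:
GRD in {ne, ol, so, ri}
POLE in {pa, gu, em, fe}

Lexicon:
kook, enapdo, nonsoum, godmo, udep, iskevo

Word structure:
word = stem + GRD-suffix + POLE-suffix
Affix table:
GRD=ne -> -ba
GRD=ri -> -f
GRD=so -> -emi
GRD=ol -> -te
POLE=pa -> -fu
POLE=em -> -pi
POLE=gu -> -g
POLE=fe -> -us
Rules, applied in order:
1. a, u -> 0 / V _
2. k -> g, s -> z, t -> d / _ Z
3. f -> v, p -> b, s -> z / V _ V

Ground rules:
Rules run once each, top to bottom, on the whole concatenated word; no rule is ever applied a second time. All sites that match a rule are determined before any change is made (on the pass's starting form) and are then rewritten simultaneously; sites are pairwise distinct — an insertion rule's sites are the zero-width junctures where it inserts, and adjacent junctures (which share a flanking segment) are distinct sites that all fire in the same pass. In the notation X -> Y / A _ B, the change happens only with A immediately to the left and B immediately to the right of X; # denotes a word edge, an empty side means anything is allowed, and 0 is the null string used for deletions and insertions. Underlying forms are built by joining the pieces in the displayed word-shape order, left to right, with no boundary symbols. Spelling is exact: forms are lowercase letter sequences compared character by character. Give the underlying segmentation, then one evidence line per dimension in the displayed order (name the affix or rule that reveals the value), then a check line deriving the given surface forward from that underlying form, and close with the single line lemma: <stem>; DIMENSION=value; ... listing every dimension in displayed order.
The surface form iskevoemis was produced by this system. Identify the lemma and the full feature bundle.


underlying: iskevo-emi-us
GRD=so - signalled by the affix -emi
POLE=fe - signalled by the affix -us
check: iskevoemius -> iskevoemis -> iskevoemis -> iskevoemis
lemma: iskevo; GRD=so; POLE=fe


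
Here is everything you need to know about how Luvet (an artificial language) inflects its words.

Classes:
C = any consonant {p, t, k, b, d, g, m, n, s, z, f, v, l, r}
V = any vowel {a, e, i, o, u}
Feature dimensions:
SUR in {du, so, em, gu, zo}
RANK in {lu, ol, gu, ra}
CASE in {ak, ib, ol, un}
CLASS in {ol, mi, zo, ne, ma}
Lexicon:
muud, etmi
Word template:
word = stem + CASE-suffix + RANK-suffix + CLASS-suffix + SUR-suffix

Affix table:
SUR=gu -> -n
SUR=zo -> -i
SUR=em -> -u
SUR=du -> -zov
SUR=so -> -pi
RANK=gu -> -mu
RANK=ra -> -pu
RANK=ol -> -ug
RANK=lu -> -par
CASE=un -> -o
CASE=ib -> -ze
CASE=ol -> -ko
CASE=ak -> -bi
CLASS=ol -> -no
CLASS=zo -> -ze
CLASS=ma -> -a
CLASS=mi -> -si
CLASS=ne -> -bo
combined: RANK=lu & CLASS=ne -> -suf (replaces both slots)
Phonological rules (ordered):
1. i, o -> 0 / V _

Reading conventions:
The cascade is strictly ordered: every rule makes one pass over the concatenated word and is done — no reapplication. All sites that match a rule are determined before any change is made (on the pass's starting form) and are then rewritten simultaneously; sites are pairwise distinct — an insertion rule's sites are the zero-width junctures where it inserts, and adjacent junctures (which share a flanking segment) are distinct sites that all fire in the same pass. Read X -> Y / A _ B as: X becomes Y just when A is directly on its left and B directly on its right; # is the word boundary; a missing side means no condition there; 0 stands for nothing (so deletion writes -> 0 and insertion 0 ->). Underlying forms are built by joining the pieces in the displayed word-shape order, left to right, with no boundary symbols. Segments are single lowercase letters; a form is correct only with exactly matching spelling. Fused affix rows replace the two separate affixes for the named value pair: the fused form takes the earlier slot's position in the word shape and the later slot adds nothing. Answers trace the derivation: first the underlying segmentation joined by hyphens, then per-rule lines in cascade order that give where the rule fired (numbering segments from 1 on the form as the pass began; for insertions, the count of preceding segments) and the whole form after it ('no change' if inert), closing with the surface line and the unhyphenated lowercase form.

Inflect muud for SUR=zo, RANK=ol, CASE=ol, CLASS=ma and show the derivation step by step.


underlying: muud-ko-ug-a-i
1. i, o -> 0 / V _: fires at position(s) 10: muudkouga
surface: muudkouga


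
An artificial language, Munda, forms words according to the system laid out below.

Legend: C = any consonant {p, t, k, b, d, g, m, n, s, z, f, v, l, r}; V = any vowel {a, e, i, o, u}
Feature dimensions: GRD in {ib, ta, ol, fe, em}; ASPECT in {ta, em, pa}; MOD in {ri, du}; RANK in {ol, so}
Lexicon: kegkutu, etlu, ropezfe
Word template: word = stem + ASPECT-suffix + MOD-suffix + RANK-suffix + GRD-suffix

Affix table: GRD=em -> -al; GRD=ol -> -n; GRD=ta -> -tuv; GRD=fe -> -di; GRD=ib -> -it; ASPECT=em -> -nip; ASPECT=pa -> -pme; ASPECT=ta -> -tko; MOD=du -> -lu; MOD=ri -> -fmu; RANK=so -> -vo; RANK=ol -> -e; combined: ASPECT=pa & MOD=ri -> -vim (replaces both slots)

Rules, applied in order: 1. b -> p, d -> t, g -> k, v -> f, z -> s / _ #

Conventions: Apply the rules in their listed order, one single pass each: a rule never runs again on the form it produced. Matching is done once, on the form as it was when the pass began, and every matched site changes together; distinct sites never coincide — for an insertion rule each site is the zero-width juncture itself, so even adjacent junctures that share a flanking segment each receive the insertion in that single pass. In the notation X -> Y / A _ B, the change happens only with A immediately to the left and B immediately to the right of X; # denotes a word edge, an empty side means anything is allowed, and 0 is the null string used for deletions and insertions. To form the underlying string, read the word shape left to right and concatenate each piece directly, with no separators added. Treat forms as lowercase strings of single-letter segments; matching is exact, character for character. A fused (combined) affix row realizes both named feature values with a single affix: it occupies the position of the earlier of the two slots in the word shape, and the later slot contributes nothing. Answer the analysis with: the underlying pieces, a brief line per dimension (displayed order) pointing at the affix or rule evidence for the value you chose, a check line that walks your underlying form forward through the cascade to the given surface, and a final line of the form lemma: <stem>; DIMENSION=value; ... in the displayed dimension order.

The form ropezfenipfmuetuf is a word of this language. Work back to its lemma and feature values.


underlying: ropezfe-nip-fmu-e-tuv
GRD=ta - signalled by the affix -tuv
ASPECT=em - signalled by the affix -nip
MOD=ri - signalled by the affix -fmu
RANK=ol - signalled by the affix -e
check: ropezfenipfmuetuv -> ropezfenipfmuetuf
lemma: ropezfe; GRD=ta; ASPECT=em; MOD=ri; RANK=ol


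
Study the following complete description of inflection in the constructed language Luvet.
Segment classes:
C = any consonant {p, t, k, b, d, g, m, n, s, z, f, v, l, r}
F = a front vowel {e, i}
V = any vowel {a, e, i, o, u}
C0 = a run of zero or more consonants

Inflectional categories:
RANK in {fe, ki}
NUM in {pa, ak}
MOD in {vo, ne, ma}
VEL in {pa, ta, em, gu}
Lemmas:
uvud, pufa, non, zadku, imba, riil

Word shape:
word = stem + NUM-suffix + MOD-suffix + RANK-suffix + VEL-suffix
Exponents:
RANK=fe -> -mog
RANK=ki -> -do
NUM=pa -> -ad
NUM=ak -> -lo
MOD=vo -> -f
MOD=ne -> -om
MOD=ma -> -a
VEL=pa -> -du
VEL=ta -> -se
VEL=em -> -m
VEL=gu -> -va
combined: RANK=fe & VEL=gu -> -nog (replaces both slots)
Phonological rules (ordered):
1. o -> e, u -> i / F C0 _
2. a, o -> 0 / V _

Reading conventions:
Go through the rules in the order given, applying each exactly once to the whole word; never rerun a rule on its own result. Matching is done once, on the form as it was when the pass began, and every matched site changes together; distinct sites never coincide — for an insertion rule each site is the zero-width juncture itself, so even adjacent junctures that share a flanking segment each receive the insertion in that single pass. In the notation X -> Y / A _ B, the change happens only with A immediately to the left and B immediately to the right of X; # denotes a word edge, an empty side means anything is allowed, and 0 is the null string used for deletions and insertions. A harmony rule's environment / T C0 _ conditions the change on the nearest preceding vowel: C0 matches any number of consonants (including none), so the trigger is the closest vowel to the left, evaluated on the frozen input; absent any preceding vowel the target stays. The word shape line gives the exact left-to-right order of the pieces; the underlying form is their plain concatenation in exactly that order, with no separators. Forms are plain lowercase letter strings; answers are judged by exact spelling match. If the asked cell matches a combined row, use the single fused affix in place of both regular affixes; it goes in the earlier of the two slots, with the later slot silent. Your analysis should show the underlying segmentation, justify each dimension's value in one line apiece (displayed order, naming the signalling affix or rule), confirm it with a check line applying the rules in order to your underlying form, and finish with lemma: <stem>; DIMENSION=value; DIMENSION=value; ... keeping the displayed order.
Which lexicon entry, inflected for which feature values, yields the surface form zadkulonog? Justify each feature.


underlying: zadku-lo-a-nog
RANK=fe - signalled by the combined affix row
NUM=ak - signalled by the affix -lo
MOD=ma - signalled by the affix -a
VEL=gu - signalled by the combined affix row
check: zadkuloanog -> zadkuloanog -> zadkulonog
lemma: zadku; RANK=fe; NUM=ak; MOD=ma; VEL=gu
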